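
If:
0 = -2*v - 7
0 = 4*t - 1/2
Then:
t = 1/8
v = -7/2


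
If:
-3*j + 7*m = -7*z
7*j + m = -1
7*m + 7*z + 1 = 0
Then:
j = -1/3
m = 4/3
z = -31/21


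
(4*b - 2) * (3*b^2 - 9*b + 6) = 12*b^3 - 42*b^2 + 42*b - 12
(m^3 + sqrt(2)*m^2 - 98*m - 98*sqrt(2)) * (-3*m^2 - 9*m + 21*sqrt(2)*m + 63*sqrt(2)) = -3*m^5 - 9*m^4 + 18*sqrt(2)*m^4 + 54*sqrt(2)*m^3 + 336*m^3 - 1764*sqrt(2)*m^2 + 1008*m^2 - 5292*sqrt(2)*m - 4116*m - 12348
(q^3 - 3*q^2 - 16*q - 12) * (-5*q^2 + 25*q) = -5*q^5 + 40*q^4 + 5*q^3 - 340*q^2 - 300*q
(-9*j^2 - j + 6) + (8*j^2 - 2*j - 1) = -j^2 - 3*j + 5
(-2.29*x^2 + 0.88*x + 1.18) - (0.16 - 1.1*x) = -2.29*x^2 + 1.98*x + 1.02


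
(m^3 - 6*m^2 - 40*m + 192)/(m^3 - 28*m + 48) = (m - 8)/(m - 2)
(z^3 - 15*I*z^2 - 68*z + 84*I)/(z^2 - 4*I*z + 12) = (z^2 - 9*I*z - 14)/(z + 2*I)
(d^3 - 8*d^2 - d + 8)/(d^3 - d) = (d - 8)/d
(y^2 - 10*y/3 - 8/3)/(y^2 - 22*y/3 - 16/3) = (y - 4)/(y - 8)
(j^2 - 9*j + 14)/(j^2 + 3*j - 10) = (j - 7)/(j + 5)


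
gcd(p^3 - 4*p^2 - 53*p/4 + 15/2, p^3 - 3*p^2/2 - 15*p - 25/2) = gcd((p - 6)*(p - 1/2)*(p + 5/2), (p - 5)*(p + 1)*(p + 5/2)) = p + 5/2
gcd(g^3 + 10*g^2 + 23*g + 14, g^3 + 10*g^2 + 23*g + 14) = g^3 + 10*g^2 + 23*g + 14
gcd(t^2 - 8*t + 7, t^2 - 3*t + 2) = t - 1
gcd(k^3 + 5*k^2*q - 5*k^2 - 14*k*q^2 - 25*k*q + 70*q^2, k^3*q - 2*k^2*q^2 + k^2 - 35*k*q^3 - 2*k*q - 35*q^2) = 1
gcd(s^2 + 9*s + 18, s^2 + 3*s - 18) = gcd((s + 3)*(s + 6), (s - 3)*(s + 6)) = s + 6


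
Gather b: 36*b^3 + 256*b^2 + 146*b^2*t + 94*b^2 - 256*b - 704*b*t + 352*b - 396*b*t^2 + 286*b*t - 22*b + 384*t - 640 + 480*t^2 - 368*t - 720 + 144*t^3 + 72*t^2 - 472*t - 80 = 36*b^3 + b^2*(146*t + 350) + b*(-396*t^2 - 418*t + 74) + 144*t^3 + 552*t^2 - 456*t - 1440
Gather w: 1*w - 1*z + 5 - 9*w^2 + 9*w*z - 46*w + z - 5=-9*w^2 + w*(9*z - 45)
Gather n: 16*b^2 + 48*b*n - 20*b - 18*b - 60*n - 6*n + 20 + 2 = 16*b^2 - 38*b + n*(48*b - 66) + 22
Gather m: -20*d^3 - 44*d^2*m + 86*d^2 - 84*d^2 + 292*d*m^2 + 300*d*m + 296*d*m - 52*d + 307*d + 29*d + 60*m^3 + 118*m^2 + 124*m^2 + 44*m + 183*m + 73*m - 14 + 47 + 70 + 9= -20*d^3 + 2*d^2 + 284*d + 60*m^3 + m^2*(292*d + 242) + m*(-44*d^2 + 596*d + 300) + 112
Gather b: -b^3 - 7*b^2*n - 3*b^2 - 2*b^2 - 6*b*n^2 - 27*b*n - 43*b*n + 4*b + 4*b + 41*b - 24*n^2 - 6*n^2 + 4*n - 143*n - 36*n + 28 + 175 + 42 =-b^3 + b^2*(-7*n - 5) + b*(-6*n^2 - 70*n + 49) - 30*n^2 - 175*n + 245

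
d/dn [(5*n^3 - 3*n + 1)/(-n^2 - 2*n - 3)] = (-5*n^4 - 20*n^3 - 48*n^2 + 2*n + 11)/(n^4 + 4*n^3 + 10*n^2 + 12*n + 9)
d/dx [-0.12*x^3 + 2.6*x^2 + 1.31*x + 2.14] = -0.36*x^2 + 5.2*x + 1.31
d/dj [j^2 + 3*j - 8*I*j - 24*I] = 2*j + 3 - 8*I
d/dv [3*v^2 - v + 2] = 6*v - 1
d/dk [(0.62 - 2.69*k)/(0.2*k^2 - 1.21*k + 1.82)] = (0.538*k^2 - 0.248*k - 4.1456)/(0.04*k^4 - 0.484*k^3 + 2.1921*k^2 - 4.4044*k + 3.3124)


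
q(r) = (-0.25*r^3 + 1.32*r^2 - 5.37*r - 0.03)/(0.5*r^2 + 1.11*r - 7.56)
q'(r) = (-1.0*r - 1.11)*(-0.25*r^3 + 1.32*r^2 - 5.37*r - 0.03)/(0.5*r^2 + 1.11*r - 7.56)^2 + (-0.75*r^2 + 2.64*r - 5.37)/(0.5*r^2 + 1.11*r - 7.56) = (-0.125*r^4 - 0.555*r^3 + 9.8202*r^2 - 19.9284*r + 40.6305)/(0.25*r^4 + 1.11*r^3 - 6.3279*r^2 - 16.7832*r + 57.1536)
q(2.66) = 9.05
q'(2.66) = 35.31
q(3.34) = -7.28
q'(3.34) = 15.92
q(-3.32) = -7.24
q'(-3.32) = 6.70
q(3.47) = -5.72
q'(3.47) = 9.06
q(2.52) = 5.78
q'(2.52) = 15.41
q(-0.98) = -0.82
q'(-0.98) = 1.05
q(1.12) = 0.83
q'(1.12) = 0.92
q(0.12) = 0.09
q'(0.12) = 0.70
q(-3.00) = -5.43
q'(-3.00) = 4.74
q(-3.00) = -5.43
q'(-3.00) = 4.74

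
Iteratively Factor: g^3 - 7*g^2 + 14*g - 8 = (g - 1)*(g^2 - 6*g + 8) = (g - 2)*(g - 1)*(g - 4)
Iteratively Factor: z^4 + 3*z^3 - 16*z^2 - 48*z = (z + 4)*(z^3 - z^2 - 12*z) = z*(z + 4)*(z^2 - z - 12) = z*(z + 3)*(z + 4)*(z - 4)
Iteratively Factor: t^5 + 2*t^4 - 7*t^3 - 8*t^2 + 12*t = (t)*(t^4 + 2*t^3 - 7*t^2 - 8*t + 12) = t*(t + 2)*(t^3 - 7*t + 6) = t*(t + 2)*(t + 3)*(t^2 - 3*t + 2) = t*(t - 1)*(t + 2)*(t + 3)*(t - 2)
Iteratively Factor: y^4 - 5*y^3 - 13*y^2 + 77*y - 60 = (y - 5)*(y^3 - 13*y + 12) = (y - 5)*(y + 4)*(y^2 - 4*y + 3) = (y - 5)*(y - 1)*(y + 4)*(y - 3)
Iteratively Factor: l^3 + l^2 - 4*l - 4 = (l + 1)*(l^2 - 4) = (l - 2)*(l + 1)*(l + 2)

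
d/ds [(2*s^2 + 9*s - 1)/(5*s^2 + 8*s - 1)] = (-29*s^2 + 6*s - 1)/(25*s^4 + 80*s^3 + 54*s^2 - 16*s + 1)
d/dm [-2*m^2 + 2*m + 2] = 2 - 4*m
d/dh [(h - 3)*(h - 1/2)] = 2*h - 7/2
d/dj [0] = 0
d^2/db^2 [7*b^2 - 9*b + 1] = 14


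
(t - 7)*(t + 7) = t^2 - 49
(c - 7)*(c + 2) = c^2 - 5*c - 14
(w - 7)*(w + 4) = w^2 - 3*w - 28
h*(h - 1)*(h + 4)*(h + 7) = h^4 + 10*h^3 + 17*h^2 - 28*h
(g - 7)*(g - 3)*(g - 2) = g^3 - 12*g^2 + 41*g - 42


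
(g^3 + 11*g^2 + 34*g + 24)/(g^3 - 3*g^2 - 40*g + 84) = (g^2 + 5*g + 4)/(g^2 - 9*g + 14)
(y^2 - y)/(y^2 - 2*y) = (y - 1)/(y - 2)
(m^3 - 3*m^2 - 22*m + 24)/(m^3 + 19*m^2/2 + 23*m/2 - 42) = 2*(m^2 - 7*m + 6)/(2*m^2 + 11*m - 21)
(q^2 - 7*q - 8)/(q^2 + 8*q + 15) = (q^2 - 7*q - 8)/(q^2 + 8*q + 15)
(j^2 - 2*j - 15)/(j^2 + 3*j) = (j - 5)/j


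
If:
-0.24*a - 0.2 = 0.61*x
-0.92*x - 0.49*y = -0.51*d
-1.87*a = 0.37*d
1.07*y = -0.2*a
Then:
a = 0.14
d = -0.72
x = -0.38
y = -0.03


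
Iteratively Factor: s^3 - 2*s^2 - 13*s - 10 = (s + 2)*(s^2 - 4*s - 5) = (s - 5)*(s + 2)*(s + 1)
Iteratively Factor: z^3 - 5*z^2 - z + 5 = (z - 5)*(z^2 - 1) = (z - 5)*(z - 1)*(z + 1)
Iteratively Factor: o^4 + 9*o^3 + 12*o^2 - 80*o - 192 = (o + 4)*(o^3 + 5*o^2 - 8*o - 48) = (o + 4)^2*(o^2 + o - 12) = (o + 4)^3*(o - 3)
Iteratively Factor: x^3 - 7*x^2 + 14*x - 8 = (x - 1)*(x^2 - 6*x + 8) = (x - 4)*(x - 1)*(x - 2)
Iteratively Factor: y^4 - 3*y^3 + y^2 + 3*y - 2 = (y - 1)*(y^3 - 2*y^2 - y + 2) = (y - 1)^2*(y^2 - y - 2) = (y - 1)^2*(y + 1)*(y - 2)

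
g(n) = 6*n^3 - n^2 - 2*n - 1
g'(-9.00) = 1474.00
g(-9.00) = -4438.00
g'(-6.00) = 658.00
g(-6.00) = -1321.00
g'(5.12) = 459.62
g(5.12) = 767.85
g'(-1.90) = 66.78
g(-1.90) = -41.96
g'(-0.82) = 11.74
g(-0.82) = -3.34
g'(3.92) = 266.76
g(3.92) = 337.21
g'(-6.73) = 826.73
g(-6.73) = -1861.76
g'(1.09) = 17.21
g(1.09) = 3.40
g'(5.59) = 549.29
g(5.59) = 1004.63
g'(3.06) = 160.42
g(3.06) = 155.43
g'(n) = 18*n^2 - 2*n - 2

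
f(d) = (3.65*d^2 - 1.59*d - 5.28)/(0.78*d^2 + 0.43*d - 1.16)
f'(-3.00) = 1.44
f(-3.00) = 7.08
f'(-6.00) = 0.18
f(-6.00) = 5.57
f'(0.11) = 3.39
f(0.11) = 4.90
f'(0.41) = 6.18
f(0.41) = 6.24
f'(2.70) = 0.74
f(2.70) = 3.00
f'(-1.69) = 107.72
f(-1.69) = 22.96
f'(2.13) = 1.51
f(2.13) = 2.40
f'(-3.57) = 0.78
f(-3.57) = 6.47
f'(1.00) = 2677.32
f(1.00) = -64.40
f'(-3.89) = 0.59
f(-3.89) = 6.26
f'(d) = (-1.56*d - 0.43)*(3.65*d^2 - 1.59*d - 5.28)/(0.78*d^2 + 0.43*d - 1.16)^2 + (7.3*d - 1.59)/(0.78*d^2 + 0.43*d - 1.16) = (2.8097*d^2 - 0.231199999999999*d + 4.1148)/(0.6084*d^4 + 0.6708*d^3 - 1.6247*d^2 - 0.9976*d + 1.3456)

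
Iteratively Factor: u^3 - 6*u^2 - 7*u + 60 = (u + 3)*(u^2 - 9*u + 20) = (u - 4)*(u + 3)*(u - 5)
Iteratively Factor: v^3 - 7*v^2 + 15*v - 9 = (v - 3)*(v^2 - 4*v + 3) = (v - 3)*(v - 1)*(v - 3)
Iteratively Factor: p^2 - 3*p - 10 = (p - 5)*(p + 2)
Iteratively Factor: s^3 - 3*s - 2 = (s + 1)*(s^2 - s - 2) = (s + 1)^2*(s - 2)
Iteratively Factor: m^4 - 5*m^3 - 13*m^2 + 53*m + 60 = (m - 4)*(m^3 - m^2 - 17*m - 15) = (m - 5)*(m - 4)*(m^2 + 4*m + 3) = (m - 5)*(m - 4)*(m + 3)*(m + 1)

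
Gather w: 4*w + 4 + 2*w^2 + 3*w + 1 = 2*w^2 + 7*w + 5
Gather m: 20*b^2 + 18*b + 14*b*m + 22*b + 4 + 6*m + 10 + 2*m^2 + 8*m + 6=20*b^2 + 40*b + 2*m^2 + m*(14*b + 14) + 20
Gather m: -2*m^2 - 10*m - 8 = -2*m^2 - 10*m - 8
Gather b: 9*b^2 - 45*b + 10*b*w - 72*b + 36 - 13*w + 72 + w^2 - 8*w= 9*b^2 + b*(10*w - 117) + w^2 - 21*w + 108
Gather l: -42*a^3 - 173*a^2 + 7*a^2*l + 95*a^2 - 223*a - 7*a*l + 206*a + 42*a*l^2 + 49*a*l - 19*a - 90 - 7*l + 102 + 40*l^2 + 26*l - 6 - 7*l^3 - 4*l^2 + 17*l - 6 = -42*a^3 - 78*a^2 - 36*a - 7*l^3 + l^2*(42*a + 36) + l*(7*a^2 + 42*a + 36)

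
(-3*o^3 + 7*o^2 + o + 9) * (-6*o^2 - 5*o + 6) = 18*o^5 - 27*o^4 - 59*o^3 - 17*o^2 - 39*o + 54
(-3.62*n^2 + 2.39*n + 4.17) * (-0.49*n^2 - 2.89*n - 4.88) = 1.7738*n^4 + 9.2907*n^3 + 8.7152*n^2 - 23.7145*n - 20.3496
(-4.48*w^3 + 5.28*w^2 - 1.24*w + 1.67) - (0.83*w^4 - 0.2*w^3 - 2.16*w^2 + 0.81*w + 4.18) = -0.83*w^4 - 4.28*w^3 + 7.44*w^2 - 2.05*w - 2.51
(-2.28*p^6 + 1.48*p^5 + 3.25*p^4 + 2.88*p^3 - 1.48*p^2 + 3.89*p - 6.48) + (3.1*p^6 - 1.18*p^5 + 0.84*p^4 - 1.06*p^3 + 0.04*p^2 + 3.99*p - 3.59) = 0.82*p^6 + 0.3*p^5 + 4.09*p^4 + 1.82*p^3 - 1.44*p^2 + 7.88*p - 10.07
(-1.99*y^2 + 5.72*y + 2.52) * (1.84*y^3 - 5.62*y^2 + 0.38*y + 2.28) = -3.6616*y^5 + 21.7086*y^4 - 28.2658*y^3 - 16.526*y^2 + 13.9992*y + 5.7456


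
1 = 1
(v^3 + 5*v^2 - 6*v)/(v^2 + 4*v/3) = 3*(v^2 + 5*v - 6)/(3*v + 4)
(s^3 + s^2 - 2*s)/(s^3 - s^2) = (s + 2)/s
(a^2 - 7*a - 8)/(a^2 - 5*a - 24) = (a + 1)/(a + 3)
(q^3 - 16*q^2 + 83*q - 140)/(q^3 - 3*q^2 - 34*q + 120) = (q - 7)/(q + 6)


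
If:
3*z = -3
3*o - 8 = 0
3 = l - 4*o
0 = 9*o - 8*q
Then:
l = 41/3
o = 8/3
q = 3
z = -1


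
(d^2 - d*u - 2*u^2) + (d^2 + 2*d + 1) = 2*d^2 - d*u + 2*d - 2*u^2 + 1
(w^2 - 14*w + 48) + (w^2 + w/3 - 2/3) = 2*w^2 - 41*w/3 + 142/3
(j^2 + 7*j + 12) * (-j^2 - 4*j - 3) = -j^4 - 11*j^3 - 43*j^2 - 69*j - 36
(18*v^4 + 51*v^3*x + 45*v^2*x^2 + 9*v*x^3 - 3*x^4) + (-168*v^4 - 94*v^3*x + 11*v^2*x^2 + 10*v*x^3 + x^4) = -150*v^4 - 43*v^3*x + 56*v^2*x^2 + 19*v*x^3 - 2*x^4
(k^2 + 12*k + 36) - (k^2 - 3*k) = 15*k + 36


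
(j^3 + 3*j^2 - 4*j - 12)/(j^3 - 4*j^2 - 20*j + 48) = (j^2 + 5*j + 6)/(j^2 - 2*j - 24)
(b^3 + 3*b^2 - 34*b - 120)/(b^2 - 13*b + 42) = (b^2 + 9*b + 20)/(b - 7)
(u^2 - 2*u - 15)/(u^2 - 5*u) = (u + 3)/u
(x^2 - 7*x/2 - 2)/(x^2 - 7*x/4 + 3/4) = 2*(2*x^2 - 7*x - 4)/(4*x^2 - 7*x + 3)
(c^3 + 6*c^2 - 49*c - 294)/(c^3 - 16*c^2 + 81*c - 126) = (c^2 + 13*c + 42)/(c^2 - 9*c + 18)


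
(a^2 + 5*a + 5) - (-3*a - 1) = a^2 + 8*a + 6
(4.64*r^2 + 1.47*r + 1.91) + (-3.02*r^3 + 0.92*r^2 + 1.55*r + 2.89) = -3.02*r^3 + 5.56*r^2 + 3.02*r + 4.8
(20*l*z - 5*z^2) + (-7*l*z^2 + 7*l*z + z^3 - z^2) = -7*l*z^2 + 27*l*z + z^3 - 6*z^2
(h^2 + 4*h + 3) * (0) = 0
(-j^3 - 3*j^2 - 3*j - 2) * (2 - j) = j^4 + j^3 - 3*j^2 - 4*j - 4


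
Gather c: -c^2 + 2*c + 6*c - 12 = -c^2 + 8*c - 12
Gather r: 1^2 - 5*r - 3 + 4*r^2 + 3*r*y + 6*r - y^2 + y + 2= 4*r^2 + r*(3*y + 1) - y^2 + y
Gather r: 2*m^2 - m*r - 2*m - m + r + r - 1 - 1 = 2*m^2 - 3*m + r*(2 - m) - 2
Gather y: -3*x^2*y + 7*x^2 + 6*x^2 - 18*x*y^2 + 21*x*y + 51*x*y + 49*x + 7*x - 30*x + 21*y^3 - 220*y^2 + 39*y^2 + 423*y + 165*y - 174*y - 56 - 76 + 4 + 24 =13*x^2 + 26*x + 21*y^3 + y^2*(-18*x - 181) + y*(-3*x^2 + 72*x + 414) - 104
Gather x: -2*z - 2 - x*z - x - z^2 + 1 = x*(-z - 1) - z^2 - 2*z - 1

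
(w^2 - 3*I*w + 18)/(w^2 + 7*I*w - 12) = (w - 6*I)/(w + 4*I)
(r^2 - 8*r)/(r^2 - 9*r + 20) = r*(r - 8)/(r^2 - 9*r + 20)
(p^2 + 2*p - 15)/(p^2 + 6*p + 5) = (p - 3)/(p + 1)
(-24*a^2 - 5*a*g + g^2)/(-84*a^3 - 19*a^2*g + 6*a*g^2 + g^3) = (8*a - g)/(28*a^2 - 3*a*g - g^2)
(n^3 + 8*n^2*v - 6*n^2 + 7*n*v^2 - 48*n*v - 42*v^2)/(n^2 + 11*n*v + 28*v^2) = (n^2 + n*v - 6*n - 6*v)/(n + 4*v)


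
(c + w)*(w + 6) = c*w + 6*c + w^2 + 6*w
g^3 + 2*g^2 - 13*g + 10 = (g - 2)*(g - 1)*(g + 5)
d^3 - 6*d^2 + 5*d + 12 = (d - 4)*(d - 3)*(d + 1)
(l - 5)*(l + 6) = l^2 + l - 30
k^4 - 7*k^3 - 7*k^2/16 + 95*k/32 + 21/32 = (k - 7)*(k - 3/4)*(k + 1/4)*(k + 1/2)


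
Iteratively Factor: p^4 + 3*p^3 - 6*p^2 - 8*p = (p + 1)*(p^3 + 2*p^2 - 8*p) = (p + 1)*(p + 4)*(p^2 - 2*p) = p*(p + 1)*(p + 4)*(p - 2)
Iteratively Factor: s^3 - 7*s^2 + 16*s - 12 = (s - 2)*(s^2 - 5*s + 6) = (s - 3)*(s - 2)*(s - 2)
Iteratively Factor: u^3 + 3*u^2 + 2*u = (u + 2)*(u^2 + u) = (u + 1)*(u + 2)*(u)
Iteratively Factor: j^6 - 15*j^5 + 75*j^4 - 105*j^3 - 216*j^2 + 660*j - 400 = (j - 1)*(j^5 - 14*j^4 + 61*j^3 - 44*j^2 - 260*j + 400) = (j - 5)*(j - 1)*(j^4 - 9*j^3 + 16*j^2 + 36*j - 80) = (j - 5)^2*(j - 1)*(j^3 - 4*j^2 - 4*j + 16) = (j - 5)^2*(j - 1)*(j + 2)*(j^2 - 6*j + 8) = (j - 5)^2*(j - 2)*(j - 1)*(j + 2)*(j - 4)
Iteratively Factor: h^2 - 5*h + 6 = (h - 2)*(h - 3)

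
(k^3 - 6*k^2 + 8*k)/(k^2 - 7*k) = (k^2 - 6*k + 8)/(k - 7)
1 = 1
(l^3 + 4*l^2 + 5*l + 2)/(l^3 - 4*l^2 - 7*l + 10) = (l^2 + 2*l + 1)/(l^2 - 6*l + 5)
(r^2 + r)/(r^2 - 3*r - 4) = r/(r - 4)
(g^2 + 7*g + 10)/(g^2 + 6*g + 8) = (g + 5)/(g + 4)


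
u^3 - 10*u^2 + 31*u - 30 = (u - 5)*(u - 3)*(u - 2)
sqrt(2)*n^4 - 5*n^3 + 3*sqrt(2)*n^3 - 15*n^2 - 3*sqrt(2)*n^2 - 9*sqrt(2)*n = n*(n + 3)*(n - 3*sqrt(2))*(sqrt(2)*n + 1)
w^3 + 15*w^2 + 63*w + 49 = (w + 1)*(w + 7)^2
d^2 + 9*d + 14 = (d + 2)*(d + 7)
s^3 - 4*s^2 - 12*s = s*(s - 6)*(s + 2)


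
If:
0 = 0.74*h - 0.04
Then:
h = 0.05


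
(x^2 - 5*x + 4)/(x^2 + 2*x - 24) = (x - 1)/(x + 6)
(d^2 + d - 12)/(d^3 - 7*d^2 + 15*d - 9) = (d + 4)/(d^2 - 4*d + 3)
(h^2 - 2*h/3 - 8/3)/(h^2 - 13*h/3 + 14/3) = (3*h + 4)/(3*h - 7)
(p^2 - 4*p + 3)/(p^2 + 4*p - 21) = (p - 1)/(p + 7)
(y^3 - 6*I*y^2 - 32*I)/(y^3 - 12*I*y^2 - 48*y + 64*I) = (y + 2*I)/(y - 4*I)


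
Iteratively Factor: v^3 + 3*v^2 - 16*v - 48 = (v - 4)*(v^2 + 7*v + 12) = (v - 4)*(v + 4)*(v + 3)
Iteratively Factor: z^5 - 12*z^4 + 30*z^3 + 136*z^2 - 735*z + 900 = (z - 5)*(z^4 - 7*z^3 - 5*z^2 + 111*z - 180) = (z - 5)*(z - 3)*(z^3 - 4*z^2 - 17*z + 60) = (z - 5)^2*(z - 3)*(z^2 + z - 12) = (z - 5)^2*(z - 3)*(z + 4)*(z - 3)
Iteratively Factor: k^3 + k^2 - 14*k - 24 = (k + 2)*(k^2 - k - 12) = (k + 2)*(k + 3)*(k - 4)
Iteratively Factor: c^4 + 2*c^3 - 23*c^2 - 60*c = (c)*(c^3 + 2*c^2 - 23*c - 60) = c*(c - 5)*(c^2 + 7*c + 12) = c*(c - 5)*(c + 4)*(c + 3)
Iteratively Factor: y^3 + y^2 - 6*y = (y)*(y^2 + y - 6) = y*(y + 3)*(y - 2)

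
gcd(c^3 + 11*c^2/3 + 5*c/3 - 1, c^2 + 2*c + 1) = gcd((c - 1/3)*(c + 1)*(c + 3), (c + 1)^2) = c + 1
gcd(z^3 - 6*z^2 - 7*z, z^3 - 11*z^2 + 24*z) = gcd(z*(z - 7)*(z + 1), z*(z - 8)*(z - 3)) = z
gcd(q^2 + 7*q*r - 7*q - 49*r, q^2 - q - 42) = q - 7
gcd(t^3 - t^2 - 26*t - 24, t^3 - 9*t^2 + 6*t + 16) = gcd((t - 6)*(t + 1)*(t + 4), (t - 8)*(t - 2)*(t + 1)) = t + 1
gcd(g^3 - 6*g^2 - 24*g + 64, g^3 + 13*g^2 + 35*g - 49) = 1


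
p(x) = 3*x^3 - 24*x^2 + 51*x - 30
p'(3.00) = -12.00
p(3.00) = -12.00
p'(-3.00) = 276.00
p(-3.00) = -480.00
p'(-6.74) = 783.37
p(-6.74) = -2382.55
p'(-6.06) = 672.39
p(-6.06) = -1888.06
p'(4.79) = 27.58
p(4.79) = -6.66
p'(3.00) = -12.00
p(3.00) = -12.00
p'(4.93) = 33.10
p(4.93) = -2.42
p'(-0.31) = 66.74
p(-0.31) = -48.21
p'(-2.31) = 209.90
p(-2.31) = -312.86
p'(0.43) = 32.02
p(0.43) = -12.27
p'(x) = 9*x^2 - 48*x + 51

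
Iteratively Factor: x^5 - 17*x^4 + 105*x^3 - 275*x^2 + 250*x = (x - 5)*(x^4 - 12*x^3 + 45*x^2 - 50*x) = x*(x - 5)*(x^3 - 12*x^2 + 45*x - 50) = x*(x - 5)*(x - 2)*(x^2 - 10*x + 25) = x*(x - 5)^2*(x - 2)*(x - 5)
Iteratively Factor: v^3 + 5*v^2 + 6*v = (v)*(v^2 + 5*v + 6) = v*(v + 3)*(v + 2)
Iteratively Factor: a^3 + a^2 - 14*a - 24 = (a + 3)*(a^2 - 2*a - 8) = (a + 2)*(a + 3)*(a - 4)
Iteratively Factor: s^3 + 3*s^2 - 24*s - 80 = (s + 4)*(s^2 - s - 20) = (s - 5)*(s + 4)*(s + 4)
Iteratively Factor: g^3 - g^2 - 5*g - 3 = (g - 3)*(g^2 + 2*g + 1) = (g - 3)*(g + 1)*(g + 1)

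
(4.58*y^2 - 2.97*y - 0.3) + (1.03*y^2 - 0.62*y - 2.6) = 5.61*y^2 - 3.59*y - 2.9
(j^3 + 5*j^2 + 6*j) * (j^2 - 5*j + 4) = j^5 - 15*j^3 - 10*j^2 + 24*j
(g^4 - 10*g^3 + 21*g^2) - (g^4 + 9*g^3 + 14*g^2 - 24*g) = -19*g^3 + 7*g^2 + 24*g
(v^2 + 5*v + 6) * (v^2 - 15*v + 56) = v^4 - 10*v^3 - 13*v^2 + 190*v + 336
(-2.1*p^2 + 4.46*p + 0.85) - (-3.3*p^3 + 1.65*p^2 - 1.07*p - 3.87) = 3.3*p^3 - 3.75*p^2 + 5.53*p + 4.72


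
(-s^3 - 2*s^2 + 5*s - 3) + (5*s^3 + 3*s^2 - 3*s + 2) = 4*s^3 + s^2 + 2*s - 1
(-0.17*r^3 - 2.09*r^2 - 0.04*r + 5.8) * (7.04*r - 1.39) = -1.1968*r^4 - 14.4773*r^3 + 2.6235*r^2 + 40.8876*r - 8.062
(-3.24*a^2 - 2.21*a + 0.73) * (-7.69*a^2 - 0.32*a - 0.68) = 24.9156*a^4 + 18.0317*a^3 - 2.7033*a^2 + 1.2692*a - 0.4964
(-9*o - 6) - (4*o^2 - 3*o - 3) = -4*o^2 - 6*o - 3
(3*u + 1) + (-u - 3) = 2*u - 2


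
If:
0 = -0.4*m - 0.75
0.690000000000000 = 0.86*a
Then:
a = 0.80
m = -1.88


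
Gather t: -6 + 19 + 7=20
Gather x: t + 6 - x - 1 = t - x + 5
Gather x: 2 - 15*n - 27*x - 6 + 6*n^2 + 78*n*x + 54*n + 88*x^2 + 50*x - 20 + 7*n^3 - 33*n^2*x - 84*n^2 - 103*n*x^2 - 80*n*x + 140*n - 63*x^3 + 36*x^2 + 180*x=7*n^3 - 78*n^2 + 179*n - 63*x^3 + x^2*(124 - 103*n) + x*(-33*n^2 - 2*n + 203) - 24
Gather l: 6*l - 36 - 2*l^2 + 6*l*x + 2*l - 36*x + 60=-2*l^2 + l*(6*x + 8) - 36*x + 24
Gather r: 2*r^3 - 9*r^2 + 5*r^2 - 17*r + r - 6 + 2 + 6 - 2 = 2*r^3 - 4*r^2 - 16*r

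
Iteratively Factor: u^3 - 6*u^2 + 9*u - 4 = (u - 1)*(u^2 - 5*u + 4) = (u - 1)^2*(u - 4)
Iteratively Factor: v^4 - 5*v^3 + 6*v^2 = (v - 3)*(v^3 - 2*v^2) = v*(v - 3)*(v^2 - 2*v) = v^2*(v - 3)*(v - 2)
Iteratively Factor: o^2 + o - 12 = (o + 4)*(o - 3)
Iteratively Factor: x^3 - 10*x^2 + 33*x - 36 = (x - 3)*(x^2 - 7*x + 12) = (x - 3)^2*(x - 4)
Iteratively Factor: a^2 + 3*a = (a)*(a + 3)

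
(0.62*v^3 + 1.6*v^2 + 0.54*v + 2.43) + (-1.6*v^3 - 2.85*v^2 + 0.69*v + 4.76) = -0.98*v^3 - 1.25*v^2 + 1.23*v + 7.19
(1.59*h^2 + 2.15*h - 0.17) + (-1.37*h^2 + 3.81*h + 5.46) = 0.22*h^2 + 5.96*h + 5.29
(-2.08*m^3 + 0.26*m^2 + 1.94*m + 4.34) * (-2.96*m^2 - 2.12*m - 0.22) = 6.1568*m^5 + 3.64*m^4 - 5.836*m^3 - 17.0164*m^2 - 9.6276*m - 0.9548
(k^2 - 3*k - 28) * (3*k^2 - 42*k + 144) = 3*k^4 - 51*k^3 + 186*k^2 + 744*k - 4032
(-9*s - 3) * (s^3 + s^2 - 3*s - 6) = -9*s^4 - 12*s^3 + 24*s^2 + 63*s + 18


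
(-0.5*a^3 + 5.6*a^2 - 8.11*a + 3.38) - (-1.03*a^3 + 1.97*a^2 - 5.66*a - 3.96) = 0.53*a^3 + 3.63*a^2 - 2.45*a + 7.34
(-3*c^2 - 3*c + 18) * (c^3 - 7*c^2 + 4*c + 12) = -3*c^5 + 18*c^4 + 27*c^3 - 174*c^2 + 36*c + 216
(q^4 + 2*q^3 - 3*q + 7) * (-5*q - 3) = -5*q^5 - 13*q^4 - 6*q^3 + 15*q^2 - 26*q - 21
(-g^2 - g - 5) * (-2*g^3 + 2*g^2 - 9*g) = 2*g^5 + 17*g^3 - g^2 + 45*g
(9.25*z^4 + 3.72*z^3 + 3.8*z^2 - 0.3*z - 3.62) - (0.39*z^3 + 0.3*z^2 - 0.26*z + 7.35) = 9.25*z^4 + 3.33*z^3 + 3.5*z^2 - 0.04*z - 10.97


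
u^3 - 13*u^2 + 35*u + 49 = (u - 7)^2*(u + 1)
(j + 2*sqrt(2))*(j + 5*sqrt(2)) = j^2 + 7*sqrt(2)*j + 20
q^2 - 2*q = q*(q - 2)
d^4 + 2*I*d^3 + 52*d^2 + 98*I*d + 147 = (d - 7*I)*(d - I)*(d + 3*I)*(d + 7*I)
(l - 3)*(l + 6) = l^2 + 3*l - 18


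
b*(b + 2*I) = b^2 + 2*I*b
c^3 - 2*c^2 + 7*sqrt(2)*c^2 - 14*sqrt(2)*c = c*(c - 2)*(c + 7*sqrt(2))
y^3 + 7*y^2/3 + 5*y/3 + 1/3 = (y + 1/3)*(y + 1)^2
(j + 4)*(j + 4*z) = j^2 + 4*j*z + 4*j + 16*z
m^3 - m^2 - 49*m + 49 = (m - 7)*(m - 1)*(m + 7)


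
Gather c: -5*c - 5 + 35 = 30 - 5*c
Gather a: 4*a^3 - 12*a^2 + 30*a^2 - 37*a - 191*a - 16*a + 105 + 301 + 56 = 4*a^3 + 18*a^2 - 244*a + 462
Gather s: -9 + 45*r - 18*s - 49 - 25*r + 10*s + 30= 20*r - 8*s - 28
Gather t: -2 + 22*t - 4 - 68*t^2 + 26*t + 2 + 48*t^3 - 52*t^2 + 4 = 48*t^3 - 120*t^2 + 48*t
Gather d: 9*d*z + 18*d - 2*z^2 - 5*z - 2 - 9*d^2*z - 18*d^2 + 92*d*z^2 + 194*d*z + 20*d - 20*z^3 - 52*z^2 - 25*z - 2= d^2*(-9*z - 18) + d*(92*z^2 + 203*z + 38) - 20*z^3 - 54*z^2 - 30*z - 4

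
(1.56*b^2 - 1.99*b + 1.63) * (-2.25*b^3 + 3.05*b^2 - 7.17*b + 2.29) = -3.51*b^5 + 9.2355*b^4 - 20.9222*b^3 + 22.8122*b^2 - 16.2442*b + 3.7327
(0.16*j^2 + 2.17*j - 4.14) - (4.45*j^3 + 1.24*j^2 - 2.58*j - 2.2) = -4.45*j^3 - 1.08*j^2 + 4.75*j - 1.94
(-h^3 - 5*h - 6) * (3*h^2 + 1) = -3*h^5 - 16*h^3 - 18*h^2 - 5*h - 6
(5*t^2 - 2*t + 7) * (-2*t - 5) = -10*t^3 - 21*t^2 - 4*t - 35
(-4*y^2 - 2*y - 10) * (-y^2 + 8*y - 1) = 4*y^4 - 30*y^3 - 2*y^2 - 78*y + 10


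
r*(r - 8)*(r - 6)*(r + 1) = r^4 - 13*r^3 + 34*r^2 + 48*r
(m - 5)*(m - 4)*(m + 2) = m^3 - 7*m^2 + 2*m + 40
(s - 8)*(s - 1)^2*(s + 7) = s^4 - 3*s^3 - 53*s^2 + 111*s - 56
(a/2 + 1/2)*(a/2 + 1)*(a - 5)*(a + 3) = a^4/4 + a^3/4 - 19*a^2/4 - 49*a/4 - 15/2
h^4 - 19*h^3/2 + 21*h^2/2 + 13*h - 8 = (h - 8)*(h - 2)*(h - 1/2)*(h + 1)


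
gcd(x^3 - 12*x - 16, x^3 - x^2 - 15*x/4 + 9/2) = x + 2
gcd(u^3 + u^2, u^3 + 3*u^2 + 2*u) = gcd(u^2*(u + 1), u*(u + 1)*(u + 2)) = u^2 + u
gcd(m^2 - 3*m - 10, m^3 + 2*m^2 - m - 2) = m + 2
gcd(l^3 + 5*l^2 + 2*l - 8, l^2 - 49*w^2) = 1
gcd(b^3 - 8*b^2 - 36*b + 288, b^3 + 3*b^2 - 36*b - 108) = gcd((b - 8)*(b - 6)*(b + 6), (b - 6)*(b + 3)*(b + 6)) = b^2 - 36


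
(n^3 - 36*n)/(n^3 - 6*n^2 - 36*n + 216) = n/(n - 6)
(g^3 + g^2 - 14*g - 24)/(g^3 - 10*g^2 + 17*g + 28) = (g^2 + 5*g + 6)/(g^2 - 6*g - 7)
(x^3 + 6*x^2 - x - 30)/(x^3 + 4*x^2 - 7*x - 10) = (x + 3)/(x + 1)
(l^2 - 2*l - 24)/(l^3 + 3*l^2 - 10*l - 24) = (l - 6)/(l^2 - l - 6)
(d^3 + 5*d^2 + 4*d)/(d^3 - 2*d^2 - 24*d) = (d + 1)/(d - 6)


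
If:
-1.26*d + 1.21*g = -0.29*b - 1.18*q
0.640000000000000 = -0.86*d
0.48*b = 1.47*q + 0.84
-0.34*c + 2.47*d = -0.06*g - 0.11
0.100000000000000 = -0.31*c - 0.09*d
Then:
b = -50.92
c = -0.11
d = -0.74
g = 28.20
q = -17.20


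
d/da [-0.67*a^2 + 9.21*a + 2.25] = 9.21 - 1.34*a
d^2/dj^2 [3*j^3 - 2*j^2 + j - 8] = 18*j - 4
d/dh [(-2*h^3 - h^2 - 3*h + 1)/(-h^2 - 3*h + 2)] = (2*h^4 + 12*h^3 - 12*h^2 - 2*h - 3)/(h^4 + 6*h^3 + 5*h^2 - 12*h + 4)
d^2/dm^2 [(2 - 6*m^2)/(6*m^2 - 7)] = 60*(-18*m^2 - 7)/(216*m^6 - 756*m^4 + 882*m^2 - 343)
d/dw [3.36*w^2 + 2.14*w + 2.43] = 6.72*w + 2.14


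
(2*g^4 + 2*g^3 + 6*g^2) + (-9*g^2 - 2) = 2*g^4 + 2*g^3 - 3*g^2 - 2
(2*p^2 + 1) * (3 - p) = -2*p^3 + 6*p^2 - p + 3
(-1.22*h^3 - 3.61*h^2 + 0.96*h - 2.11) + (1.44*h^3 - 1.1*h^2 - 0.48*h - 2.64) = 0.22*h^3 - 4.71*h^2 + 0.48*h - 4.75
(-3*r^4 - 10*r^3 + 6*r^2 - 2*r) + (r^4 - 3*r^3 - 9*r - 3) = -2*r^4 - 13*r^3 + 6*r^2 - 11*r - 3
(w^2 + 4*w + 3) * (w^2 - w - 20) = w^4 + 3*w^3 - 21*w^2 - 83*w - 60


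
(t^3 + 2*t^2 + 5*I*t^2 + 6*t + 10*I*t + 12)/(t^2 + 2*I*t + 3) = (t^2 + t*(2 + 6*I) + 12*I)/(t + 3*I)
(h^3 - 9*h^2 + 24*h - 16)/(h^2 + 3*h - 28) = (h^2 - 5*h + 4)/(h + 7)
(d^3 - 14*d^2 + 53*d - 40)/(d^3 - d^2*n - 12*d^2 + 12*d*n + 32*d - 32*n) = (d^2 - 6*d + 5)/(d^2 - d*n - 4*d + 4*n)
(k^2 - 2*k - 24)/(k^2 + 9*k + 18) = (k^2 - 2*k - 24)/(k^2 + 9*k + 18)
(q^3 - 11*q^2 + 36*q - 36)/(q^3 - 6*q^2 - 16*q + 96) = (q^2 - 5*q + 6)/(q^2 - 16)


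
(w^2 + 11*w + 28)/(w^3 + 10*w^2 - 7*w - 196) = (w + 4)/(w^2 + 3*w - 28)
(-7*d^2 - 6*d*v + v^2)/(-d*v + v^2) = (7*d^2 + 6*d*v - v^2)/(v*(d - v))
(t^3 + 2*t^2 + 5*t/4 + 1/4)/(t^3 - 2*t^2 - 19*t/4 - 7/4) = (2*t + 1)/(2*t - 7)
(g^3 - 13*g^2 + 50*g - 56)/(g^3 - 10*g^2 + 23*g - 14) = (g - 4)/(g - 1)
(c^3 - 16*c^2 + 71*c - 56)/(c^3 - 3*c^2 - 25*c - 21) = (c^2 - 9*c + 8)/(c^2 + 4*c + 3)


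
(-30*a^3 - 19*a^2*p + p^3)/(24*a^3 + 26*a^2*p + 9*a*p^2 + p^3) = (-5*a + p)/(4*a + p)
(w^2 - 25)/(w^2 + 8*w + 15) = (w - 5)/(w + 3)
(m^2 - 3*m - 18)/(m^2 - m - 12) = (m - 6)/(m - 4)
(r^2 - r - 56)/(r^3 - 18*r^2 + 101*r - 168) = (r + 7)/(r^2 - 10*r + 21)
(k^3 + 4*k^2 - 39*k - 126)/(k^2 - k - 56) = (k^2 - 3*k - 18)/(k - 8)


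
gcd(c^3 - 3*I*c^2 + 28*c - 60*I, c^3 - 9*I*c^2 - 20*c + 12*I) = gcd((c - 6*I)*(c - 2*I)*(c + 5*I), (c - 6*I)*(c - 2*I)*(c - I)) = c^2 - 8*I*c - 12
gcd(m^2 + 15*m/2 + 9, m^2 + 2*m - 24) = m + 6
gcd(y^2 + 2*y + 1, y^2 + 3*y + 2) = y + 1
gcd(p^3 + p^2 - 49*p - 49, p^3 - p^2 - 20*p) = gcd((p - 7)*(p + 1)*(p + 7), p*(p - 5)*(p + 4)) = 1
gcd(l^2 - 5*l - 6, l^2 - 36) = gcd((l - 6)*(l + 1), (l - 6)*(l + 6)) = l - 6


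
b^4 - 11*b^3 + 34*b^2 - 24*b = b*(b - 6)*(b - 4)*(b - 1)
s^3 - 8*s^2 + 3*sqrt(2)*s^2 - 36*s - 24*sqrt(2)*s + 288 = (s - 8)*(s - 3*sqrt(2))*(s + 6*sqrt(2))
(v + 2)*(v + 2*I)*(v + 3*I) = v^3 + 2*v^2 + 5*I*v^2 - 6*v + 10*I*v - 12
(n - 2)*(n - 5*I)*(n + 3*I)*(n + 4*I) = n^4 - 2*n^3 + 2*I*n^3 + 23*n^2 - 4*I*n^2 - 46*n + 60*I*n - 120*I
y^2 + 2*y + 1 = (y + 1)^2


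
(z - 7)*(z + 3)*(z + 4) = z^3 - 37*z - 84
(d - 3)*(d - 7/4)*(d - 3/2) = d^3 - 25*d^2/4 + 99*d/8 - 63/8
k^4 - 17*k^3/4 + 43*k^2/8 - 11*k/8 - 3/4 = (k - 2)*(k - 3/2)*(k - 1)*(k + 1/4)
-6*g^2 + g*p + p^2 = (-2*g + p)*(3*g + p)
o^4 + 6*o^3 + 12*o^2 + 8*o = o*(o + 2)^3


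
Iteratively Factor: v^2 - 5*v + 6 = (v - 2)*(v - 3)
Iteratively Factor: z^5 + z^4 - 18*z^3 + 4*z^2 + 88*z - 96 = (z - 2)*(z^4 + 3*z^3 - 12*z^2 - 20*z + 48) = (z - 2)*(z + 3)*(z^3 - 12*z + 16) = (z - 2)^2*(z + 3)*(z^2 + 2*z - 8) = (z - 2)^2*(z + 3)*(z + 4)*(z - 2)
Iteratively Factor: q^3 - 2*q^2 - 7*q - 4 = (q - 4)*(q^2 + 2*q + 1) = (q - 4)*(q + 1)*(q + 1)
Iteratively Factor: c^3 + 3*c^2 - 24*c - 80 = (c + 4)*(c^2 - c - 20) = (c - 5)*(c + 4)*(c + 4)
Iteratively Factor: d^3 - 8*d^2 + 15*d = (d - 3)*(d^2 - 5*d) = (d - 5)*(d - 3)*(d)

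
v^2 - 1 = (v - 1)*(v + 1)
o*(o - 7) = o^2 - 7*o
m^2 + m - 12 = (m - 3)*(m + 4)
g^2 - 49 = (g - 7)*(g + 7)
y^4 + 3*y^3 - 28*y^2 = y^2*(y - 4)*(y + 7)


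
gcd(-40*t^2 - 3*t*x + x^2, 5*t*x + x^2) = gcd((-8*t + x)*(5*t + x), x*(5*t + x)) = 5*t + x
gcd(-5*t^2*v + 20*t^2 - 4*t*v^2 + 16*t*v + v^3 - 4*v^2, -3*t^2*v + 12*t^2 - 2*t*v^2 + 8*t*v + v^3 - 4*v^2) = t*v - 4*t + v^2 - 4*v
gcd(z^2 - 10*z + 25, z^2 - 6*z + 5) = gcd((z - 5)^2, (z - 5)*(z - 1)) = z - 5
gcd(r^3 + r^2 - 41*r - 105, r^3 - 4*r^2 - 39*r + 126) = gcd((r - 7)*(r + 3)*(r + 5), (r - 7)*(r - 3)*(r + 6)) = r - 7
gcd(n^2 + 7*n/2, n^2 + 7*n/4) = n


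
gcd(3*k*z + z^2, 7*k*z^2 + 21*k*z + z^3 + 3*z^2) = z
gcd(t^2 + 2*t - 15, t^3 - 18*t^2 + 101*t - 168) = t - 3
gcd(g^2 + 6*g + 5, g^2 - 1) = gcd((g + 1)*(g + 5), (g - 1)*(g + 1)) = g + 1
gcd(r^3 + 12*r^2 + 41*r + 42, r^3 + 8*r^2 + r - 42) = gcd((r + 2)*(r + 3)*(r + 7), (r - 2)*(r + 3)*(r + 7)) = r^2 + 10*r + 21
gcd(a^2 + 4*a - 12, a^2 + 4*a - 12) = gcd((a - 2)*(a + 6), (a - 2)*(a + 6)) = a^2 + 4*a - 12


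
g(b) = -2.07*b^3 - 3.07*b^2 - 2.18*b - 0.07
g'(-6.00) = -188.90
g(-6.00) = 349.61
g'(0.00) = -2.18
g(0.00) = -0.07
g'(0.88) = -12.39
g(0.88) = -5.78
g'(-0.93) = -1.84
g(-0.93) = 0.97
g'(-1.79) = -11.09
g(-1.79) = 5.87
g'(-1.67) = -9.25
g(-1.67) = 4.65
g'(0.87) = -12.22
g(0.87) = -5.65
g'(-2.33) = -21.59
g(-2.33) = 14.53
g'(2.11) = -42.78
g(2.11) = -37.78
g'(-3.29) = -49.20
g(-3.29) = 47.59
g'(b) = -6.21*b^2 - 6.14*b - 2.18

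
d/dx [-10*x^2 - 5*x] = -20*x - 5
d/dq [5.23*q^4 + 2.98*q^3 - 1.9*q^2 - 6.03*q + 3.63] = 20.92*q^3 + 8.94*q^2 - 3.8*q - 6.03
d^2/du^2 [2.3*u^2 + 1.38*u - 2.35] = 4.60000000000000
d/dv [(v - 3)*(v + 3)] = 2*v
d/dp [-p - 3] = -1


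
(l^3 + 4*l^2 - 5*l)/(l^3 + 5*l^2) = (l - 1)/l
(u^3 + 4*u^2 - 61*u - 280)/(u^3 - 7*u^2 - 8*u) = (u^2 + 12*u + 35)/(u*(u + 1))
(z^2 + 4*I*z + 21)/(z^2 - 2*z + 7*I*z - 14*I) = (z - 3*I)/(z - 2)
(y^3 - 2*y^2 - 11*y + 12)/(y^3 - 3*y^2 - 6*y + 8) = (y + 3)/(y + 2)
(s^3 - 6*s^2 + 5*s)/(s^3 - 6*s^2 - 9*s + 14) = s*(s - 5)/(s^2 - 5*s - 14)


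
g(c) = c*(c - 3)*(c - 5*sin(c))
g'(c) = c*(1 - 5*cos(c))*(c - 3) + c*(c - 5*sin(c)) + (c - 3)*(c - 5*sin(c)) = -c*(c - 3)*(5*cos(c) - 1) + c*(c - 5*sin(c)) + (c - 3)*(c - 5*sin(c))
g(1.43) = 7.90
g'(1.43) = -0.18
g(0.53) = 2.62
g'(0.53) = 8.21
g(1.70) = 7.20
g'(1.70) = -4.94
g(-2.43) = 11.02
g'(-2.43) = 56.59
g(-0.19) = 0.46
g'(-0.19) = -4.92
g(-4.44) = -305.75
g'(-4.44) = 187.43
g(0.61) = 3.29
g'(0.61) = 8.53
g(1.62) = 7.54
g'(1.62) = -3.60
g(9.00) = 374.73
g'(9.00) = 404.10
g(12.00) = 1585.75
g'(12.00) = -39.34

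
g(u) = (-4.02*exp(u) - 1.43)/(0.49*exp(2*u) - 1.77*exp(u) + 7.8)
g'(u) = (-4.02*exp(u) - 1.43)*(-0.98*exp(2*u) + 1.77*exp(u))/(0.49*exp(2*u) - 1.77*exp(u) + 7.8)^2 - 4.02*exp(u)/(0.49*exp(2*u) - 1.77*exp(u) + 7.8) = (1.9698*exp(2*u) + 1.4014*exp(u) - 33.8871)*exp(u)/(0.2401*exp(4*u) - 1.7346*exp(3*u) + 10.7769*exp(2*u) - 27.612*exp(u) + 60.84)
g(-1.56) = -0.31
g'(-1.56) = -0.13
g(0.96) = -1.83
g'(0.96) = -1.03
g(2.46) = -0.89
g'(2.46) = 1.01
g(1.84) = -1.66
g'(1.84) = 1.29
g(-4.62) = -0.19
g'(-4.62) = -0.01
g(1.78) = -1.74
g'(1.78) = 1.23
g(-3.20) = -0.21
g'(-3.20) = -0.02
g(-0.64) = -0.51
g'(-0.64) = -0.35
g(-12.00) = -0.18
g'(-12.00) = 0.00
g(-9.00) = -0.18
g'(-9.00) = 0.00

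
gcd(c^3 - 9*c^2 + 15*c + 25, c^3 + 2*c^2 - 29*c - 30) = c^2 - 4*c - 5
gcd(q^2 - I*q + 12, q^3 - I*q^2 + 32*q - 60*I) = 1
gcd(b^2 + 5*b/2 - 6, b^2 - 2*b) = 1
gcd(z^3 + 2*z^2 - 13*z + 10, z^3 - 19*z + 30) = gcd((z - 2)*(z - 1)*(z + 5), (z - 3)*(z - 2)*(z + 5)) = z^2 + 3*z - 10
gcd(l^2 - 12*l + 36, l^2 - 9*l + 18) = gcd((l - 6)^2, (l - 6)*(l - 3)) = l - 6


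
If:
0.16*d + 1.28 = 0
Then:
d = -8.00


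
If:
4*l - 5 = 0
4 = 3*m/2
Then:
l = 5/4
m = 8/3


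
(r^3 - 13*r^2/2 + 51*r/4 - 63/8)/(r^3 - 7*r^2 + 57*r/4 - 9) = (r - 7/2)/(r - 4)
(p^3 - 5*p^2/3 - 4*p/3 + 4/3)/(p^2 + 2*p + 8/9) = 3*(3*p^3 - 5*p^2 - 4*p + 4)/(9*p^2 + 18*p + 8)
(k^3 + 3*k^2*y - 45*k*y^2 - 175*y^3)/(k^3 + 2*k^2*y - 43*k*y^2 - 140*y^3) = (k + 5*y)/(k + 4*y)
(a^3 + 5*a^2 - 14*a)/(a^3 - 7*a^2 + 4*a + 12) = a*(a + 7)/(a^2 - 5*a - 6)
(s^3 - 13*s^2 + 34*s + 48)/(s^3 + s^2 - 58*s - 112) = (s^2 - 5*s - 6)/(s^2 + 9*s + 14)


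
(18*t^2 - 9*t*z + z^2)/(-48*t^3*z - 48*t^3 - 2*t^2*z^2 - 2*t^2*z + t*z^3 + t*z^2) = (-18*t^2 + 9*t*z - z^2)/(t*(48*t^2*z + 48*t^2 + 2*t*z^2 + 2*t*z - z^3 - z^2))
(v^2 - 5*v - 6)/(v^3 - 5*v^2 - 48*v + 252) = (v + 1)/(v^2 + v - 42)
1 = 1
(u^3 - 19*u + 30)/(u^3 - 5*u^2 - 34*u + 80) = (u - 3)/(u - 8)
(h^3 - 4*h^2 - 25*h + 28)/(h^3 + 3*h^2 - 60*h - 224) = (h^2 - 8*h + 7)/(h^2 - h - 56)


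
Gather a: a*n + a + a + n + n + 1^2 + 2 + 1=a*(n + 2) + 2*n + 4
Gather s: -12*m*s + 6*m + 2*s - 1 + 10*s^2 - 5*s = 6*m + 10*s^2 + s*(-12*m - 3) - 1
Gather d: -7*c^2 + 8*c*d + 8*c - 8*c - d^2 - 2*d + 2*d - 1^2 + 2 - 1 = -7*c^2 + 8*c*d - d^2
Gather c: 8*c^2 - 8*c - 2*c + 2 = 8*c^2 - 10*c + 2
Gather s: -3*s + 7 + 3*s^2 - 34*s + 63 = 3*s^2 - 37*s + 70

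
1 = 1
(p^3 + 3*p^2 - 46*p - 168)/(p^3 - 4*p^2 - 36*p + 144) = (p^2 - 3*p - 28)/(p^2 - 10*p + 24)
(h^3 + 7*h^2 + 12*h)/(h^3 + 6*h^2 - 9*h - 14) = h*(h^2 + 7*h + 12)/(h^3 + 6*h^2 - 9*h - 14)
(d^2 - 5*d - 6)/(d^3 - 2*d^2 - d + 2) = (d - 6)/(d^2 - 3*d + 2)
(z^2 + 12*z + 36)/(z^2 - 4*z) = (z^2 + 12*z + 36)/(z*(z - 4))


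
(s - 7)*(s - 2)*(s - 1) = s^3 - 10*s^2 + 23*s - 14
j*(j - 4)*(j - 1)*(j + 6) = j^4 + j^3 - 26*j^2 + 24*j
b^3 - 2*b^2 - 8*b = b*(b - 4)*(b + 2)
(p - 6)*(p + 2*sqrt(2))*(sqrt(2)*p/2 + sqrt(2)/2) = sqrt(2)*p^3/2 - 5*sqrt(2)*p^2/2 + 2*p^2 - 10*p - 3*sqrt(2)*p - 12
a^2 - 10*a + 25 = (a - 5)^2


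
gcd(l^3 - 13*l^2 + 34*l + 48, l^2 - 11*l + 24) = l - 8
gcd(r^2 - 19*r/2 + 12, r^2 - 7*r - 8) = r - 8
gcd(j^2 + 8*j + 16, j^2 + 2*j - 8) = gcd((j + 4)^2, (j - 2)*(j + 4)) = j + 4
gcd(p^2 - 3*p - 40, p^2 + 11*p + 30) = p + 5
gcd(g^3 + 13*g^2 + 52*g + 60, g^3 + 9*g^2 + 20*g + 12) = g^2 + 8*g + 12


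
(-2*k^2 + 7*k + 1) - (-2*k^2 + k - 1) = 6*k + 2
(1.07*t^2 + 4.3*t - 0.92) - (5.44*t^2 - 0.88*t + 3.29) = -4.37*t^2 + 5.18*t - 4.21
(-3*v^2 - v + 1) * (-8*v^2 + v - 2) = 24*v^4 + 5*v^3 - 3*v^2 + 3*v - 2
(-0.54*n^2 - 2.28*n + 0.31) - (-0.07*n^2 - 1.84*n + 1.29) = -0.47*n^2 - 0.44*n - 0.98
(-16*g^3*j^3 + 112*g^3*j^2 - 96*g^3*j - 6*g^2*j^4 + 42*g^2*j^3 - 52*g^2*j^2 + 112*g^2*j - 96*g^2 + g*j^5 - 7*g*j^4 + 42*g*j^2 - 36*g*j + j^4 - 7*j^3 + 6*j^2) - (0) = -16*g^3*j^3 + 112*g^3*j^2 - 96*g^3*j - 6*g^2*j^4 + 42*g^2*j^3 - 52*g^2*j^2 + 112*g^2*j - 96*g^2 + g*j^5 - 7*g*j^4 + 42*g*j^2 - 36*g*j + j^4 - 7*j^3 + 6*j^2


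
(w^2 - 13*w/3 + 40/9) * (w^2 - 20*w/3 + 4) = w^4 - 11*w^3 + 112*w^2/3 - 1268*w/27 + 160/9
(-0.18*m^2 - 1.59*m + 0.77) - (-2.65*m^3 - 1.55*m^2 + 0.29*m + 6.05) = 2.65*m^3 + 1.37*m^2 - 1.88*m - 5.28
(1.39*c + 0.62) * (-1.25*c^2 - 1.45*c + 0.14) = -1.7375*c^3 - 2.7905*c^2 - 0.7044*c + 0.0868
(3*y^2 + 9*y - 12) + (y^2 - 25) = 4*y^2 + 9*y - 37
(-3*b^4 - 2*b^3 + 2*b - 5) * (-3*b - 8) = 9*b^5 + 30*b^4 + 16*b^3 - 6*b^2 - b + 40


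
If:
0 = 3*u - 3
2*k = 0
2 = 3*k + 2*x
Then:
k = 0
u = 1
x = 1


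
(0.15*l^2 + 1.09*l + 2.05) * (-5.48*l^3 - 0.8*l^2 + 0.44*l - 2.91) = -0.822*l^5 - 6.0932*l^4 - 12.04*l^3 - 1.5969*l^2 - 2.2699*l - 5.9655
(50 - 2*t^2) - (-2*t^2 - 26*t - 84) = 26*t + 134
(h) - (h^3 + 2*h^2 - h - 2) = -h^3 - 2*h^2 + 2*h + 2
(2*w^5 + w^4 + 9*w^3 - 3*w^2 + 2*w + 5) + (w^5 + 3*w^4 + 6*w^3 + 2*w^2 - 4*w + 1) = 3*w^5 + 4*w^4 + 15*w^3 - w^2 - 2*w + 6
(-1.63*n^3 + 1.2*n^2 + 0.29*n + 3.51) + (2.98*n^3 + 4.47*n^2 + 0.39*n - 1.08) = 1.35*n^3 + 5.67*n^2 + 0.68*n + 2.43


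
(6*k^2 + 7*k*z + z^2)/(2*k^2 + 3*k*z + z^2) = (6*k + z)/(2*k + z)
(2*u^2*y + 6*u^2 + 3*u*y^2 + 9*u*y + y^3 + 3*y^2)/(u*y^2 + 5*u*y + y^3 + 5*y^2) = (2*u*y + 6*u + y^2 + 3*y)/(y*(y + 5))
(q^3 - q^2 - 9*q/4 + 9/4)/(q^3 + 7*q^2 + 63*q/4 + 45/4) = (2*q^2 - 5*q + 3)/(2*q^2 + 11*q + 15)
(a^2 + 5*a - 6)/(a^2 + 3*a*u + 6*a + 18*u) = (a - 1)/(a + 3*u)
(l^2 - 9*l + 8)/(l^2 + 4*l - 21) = (l^2 - 9*l + 8)/(l^2 + 4*l - 21)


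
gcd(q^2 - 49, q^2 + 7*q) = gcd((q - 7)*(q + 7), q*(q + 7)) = q + 7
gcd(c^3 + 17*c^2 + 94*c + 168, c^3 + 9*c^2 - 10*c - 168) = c^2 + 13*c + 42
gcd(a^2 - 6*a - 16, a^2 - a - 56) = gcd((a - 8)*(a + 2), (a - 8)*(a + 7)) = a - 8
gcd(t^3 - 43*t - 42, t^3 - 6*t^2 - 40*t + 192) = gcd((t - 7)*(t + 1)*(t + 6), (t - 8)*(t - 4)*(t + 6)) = t + 6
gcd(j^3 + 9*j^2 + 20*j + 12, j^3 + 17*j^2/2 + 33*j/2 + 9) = j^2 + 7*j + 6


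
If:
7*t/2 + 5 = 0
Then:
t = -10/7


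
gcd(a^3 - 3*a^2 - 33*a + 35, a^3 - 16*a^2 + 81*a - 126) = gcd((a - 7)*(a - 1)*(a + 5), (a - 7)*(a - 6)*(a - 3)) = a - 7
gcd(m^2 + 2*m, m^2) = m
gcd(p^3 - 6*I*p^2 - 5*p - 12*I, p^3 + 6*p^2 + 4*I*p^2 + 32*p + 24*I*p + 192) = p - 4*I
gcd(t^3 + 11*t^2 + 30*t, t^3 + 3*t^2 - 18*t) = t^2 + 6*t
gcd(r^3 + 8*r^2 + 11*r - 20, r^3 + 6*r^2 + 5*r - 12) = r^2 + 3*r - 4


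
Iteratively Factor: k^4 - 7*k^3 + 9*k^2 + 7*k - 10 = (k - 2)*(k^3 - 5*k^2 - k + 5) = (k - 2)*(k - 1)*(k^2 - 4*k - 5) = (k - 2)*(k - 1)*(k + 1)*(k - 5)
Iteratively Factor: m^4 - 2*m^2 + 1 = (m - 1)*(m^3 + m^2 - m - 1) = (m - 1)^2*(m^2 + 2*m + 1) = (m - 1)^2*(m + 1)*(m + 1)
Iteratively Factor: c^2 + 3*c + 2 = (c + 2)*(c + 1)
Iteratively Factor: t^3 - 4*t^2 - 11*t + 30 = (t + 3)*(t^2 - 7*t + 10) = (t - 5)*(t + 3)*(t - 2)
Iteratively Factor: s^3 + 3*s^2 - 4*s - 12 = (s + 2)*(s^2 + s - 6) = (s - 2)*(s + 2)*(s + 3)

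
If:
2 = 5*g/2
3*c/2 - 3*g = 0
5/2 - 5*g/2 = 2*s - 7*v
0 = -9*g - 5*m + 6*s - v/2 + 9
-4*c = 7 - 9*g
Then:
No Solution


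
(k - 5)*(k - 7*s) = k^2 - 7*k*s - 5*k + 35*s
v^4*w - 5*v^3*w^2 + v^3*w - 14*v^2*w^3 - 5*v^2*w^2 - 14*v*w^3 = v*(v - 7*w)*(v + 2*w)*(v*w + w)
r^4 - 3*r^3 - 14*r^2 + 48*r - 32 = (r - 4)*(r - 2)*(r - 1)*(r + 4)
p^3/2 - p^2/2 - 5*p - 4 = (p/2 + 1)*(p - 4)*(p + 1)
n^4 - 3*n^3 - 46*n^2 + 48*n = n*(n - 8)*(n - 1)*(n + 6)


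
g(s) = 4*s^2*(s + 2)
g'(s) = 4*s^2 + 8*s*(s + 2) = 4*s*(3*s + 4)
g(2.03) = 66.43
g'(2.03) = 81.93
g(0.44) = 1.89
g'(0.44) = 9.36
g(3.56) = 281.86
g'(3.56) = 209.04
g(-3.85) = -109.69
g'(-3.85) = 116.27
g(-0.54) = 1.70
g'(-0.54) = -5.14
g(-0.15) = 0.17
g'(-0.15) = -2.13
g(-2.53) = -13.57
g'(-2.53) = 36.33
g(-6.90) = -933.16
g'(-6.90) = 460.92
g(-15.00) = -11700.00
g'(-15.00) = 2460.00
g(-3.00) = -36.00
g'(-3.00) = 60.00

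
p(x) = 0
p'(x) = 0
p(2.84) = 0.00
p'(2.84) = 0.00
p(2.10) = 0.00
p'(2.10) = 0.00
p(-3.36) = 0.00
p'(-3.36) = 0.00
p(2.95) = 0.00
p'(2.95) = 0.00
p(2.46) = 0.00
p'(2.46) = 0.00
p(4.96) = 0.00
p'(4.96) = 0.00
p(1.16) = 0.00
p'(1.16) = 0.00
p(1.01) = 0.00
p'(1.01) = 0.00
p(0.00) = 0.00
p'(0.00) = 0.00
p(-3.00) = 0.00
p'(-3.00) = 0.00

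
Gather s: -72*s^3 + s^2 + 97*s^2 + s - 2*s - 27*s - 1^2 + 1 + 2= -72*s^3 + 98*s^2 - 28*s + 2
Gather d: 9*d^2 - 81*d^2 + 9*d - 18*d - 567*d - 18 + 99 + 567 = -72*d^2 - 576*d + 648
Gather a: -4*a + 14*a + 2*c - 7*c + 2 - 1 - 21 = 10*a - 5*c - 20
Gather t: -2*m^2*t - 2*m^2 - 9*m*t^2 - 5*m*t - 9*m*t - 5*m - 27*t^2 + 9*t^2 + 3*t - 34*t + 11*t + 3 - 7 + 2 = -2*m^2 - 5*m + t^2*(-9*m - 18) + t*(-2*m^2 - 14*m - 20) - 2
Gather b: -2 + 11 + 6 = 15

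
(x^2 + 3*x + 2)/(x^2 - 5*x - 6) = (x + 2)/(x - 6)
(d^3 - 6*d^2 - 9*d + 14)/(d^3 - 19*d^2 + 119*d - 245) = (d^2 + d - 2)/(d^2 - 12*d + 35)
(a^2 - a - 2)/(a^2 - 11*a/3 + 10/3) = 3*(a + 1)/(3*a - 5)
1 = 1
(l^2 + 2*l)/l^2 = (l + 2)/l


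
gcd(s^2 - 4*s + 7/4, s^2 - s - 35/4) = s - 7/2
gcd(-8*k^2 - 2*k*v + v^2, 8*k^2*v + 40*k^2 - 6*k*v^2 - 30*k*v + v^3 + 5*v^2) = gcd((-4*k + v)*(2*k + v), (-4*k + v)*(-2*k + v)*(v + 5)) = -4*k + v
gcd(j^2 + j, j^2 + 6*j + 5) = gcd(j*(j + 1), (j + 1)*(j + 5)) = j + 1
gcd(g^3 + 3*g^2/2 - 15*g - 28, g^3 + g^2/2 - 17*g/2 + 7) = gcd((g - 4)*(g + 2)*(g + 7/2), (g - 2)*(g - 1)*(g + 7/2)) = g + 7/2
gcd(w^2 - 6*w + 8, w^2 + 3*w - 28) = w - 4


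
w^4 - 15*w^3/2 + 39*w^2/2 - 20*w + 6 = (w - 3)*(w - 2)^2*(w - 1/2)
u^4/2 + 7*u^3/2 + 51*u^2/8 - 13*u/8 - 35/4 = (u/2 + 1)*(u - 1)*(u + 5/2)*(u + 7/2)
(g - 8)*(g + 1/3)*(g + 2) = g^3 - 17*g^2/3 - 18*g - 16/3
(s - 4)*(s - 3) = s^2 - 7*s + 12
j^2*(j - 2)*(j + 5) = j^4 + 3*j^3 - 10*j^2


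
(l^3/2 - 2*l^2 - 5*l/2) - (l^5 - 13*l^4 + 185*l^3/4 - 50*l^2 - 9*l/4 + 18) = -l^5 + 13*l^4 - 183*l^3/4 + 48*l^2 - l/4 - 18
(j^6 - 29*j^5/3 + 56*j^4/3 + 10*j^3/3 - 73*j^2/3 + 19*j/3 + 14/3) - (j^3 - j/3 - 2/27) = j^6 - 29*j^5/3 + 56*j^4/3 + 7*j^3/3 - 73*j^2/3 + 20*j/3 + 128/27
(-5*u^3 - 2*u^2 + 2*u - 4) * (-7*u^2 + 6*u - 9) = 35*u^5 - 16*u^4 + 19*u^3 + 58*u^2 - 42*u + 36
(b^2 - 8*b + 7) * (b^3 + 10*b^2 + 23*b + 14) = b^5 + 2*b^4 - 50*b^3 - 100*b^2 + 49*b + 98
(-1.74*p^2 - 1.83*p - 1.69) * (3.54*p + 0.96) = -6.1596*p^3 - 8.1486*p^2 - 7.7394*p - 1.6224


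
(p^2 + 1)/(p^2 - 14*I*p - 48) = (p^2 + 1)/(p^2 - 14*I*p - 48)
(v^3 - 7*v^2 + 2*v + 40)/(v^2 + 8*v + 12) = (v^2 - 9*v + 20)/(v + 6)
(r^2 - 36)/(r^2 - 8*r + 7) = (r^2 - 36)/(r^2 - 8*r + 7)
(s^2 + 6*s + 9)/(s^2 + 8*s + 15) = (s + 3)/(s + 5)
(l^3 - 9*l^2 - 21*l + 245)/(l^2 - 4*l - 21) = (l^2 - 2*l - 35)/(l + 3)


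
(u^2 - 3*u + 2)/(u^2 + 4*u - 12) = (u - 1)/(u + 6)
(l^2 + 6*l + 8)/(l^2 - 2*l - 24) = (l + 2)/(l - 6)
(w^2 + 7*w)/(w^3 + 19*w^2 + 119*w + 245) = w/(w^2 + 12*w + 35)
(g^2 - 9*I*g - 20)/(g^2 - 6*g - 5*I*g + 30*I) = (g - 4*I)/(g - 6)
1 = 1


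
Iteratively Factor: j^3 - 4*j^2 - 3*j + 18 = (j - 3)*(j^2 - j - 6) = (j - 3)^2*(j + 2)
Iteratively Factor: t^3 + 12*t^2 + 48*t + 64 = (t + 4)*(t^2 + 8*t + 16) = (t + 4)^2*(t + 4)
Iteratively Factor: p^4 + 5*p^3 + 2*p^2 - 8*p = (p)*(p^3 + 5*p^2 + 2*p - 8) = p*(p + 2)*(p^2 + 3*p - 4) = p*(p - 1)*(p + 2)*(p + 4)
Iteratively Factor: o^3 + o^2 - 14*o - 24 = (o - 4)*(o^2 + 5*o + 6) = (o - 4)*(o + 2)*(o + 3)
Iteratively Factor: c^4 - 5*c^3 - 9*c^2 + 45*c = (c)*(c^3 - 5*c^2 - 9*c + 45) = c*(c - 3)*(c^2 - 2*c - 15) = c*(c - 5)*(c - 3)*(c + 3)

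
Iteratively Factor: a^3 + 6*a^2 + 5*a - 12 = (a + 3)*(a^2 + 3*a - 4) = (a - 1)*(a + 3)*(a + 4)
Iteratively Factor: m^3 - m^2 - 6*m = (m - 3)*(m^2 + 2*m) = m*(m - 3)*(m + 2)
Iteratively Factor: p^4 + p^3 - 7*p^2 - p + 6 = (p + 1)*(p^3 - 7*p + 6) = (p + 1)*(p + 3)*(p^2 - 3*p + 2) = (p - 1)*(p + 1)*(p + 3)*(p - 2)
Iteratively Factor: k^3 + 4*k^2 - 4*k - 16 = (k + 2)*(k^2 + 2*k - 8) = (k - 2)*(k + 2)*(k + 4)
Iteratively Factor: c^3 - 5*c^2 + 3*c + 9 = (c + 1)*(c^2 - 6*c + 9) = (c - 3)*(c + 1)*(c - 3)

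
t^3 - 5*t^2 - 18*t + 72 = (t - 6)*(t - 3)*(t + 4)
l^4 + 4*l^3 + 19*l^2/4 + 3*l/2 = l*(l + 1/2)*(l + 3/2)*(l + 2)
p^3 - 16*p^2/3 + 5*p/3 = p*(p - 5)*(p - 1/3)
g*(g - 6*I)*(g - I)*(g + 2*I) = g^4 - 5*I*g^3 + 8*g^2 - 12*I*g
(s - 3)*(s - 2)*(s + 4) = s^3 - s^2 - 14*s + 24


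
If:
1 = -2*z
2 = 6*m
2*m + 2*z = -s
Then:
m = 1/3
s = 1/3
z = -1/2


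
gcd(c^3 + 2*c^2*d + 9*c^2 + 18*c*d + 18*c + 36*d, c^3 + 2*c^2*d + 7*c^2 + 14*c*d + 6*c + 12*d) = c^2 + 2*c*d + 6*c + 12*d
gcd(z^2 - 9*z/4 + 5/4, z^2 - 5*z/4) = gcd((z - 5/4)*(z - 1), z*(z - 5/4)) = z - 5/4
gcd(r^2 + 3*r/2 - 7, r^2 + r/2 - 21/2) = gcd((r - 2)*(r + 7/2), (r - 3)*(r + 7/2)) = r + 7/2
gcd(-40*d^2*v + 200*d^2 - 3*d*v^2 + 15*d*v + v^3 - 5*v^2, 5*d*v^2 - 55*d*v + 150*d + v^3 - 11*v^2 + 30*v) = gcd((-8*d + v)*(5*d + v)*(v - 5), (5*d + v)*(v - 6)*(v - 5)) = 5*d*v - 25*d + v^2 - 5*v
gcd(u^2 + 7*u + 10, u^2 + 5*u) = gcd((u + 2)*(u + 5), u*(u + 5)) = u + 5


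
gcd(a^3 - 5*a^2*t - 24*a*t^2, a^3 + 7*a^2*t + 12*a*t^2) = a^2 + 3*a*t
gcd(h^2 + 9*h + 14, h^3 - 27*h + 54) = 1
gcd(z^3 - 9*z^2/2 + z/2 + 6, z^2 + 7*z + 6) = z + 1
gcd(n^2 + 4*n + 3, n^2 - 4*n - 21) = n + 3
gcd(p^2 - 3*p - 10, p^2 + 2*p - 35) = p - 5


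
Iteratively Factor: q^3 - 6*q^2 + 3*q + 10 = (q - 5)*(q^2 - q - 2) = (q - 5)*(q + 1)*(q - 2)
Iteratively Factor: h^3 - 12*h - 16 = (h - 4)*(h^2 + 4*h + 4) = (h - 4)*(h + 2)*(h + 2)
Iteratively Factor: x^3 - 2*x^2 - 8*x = (x - 4)*(x^2 + 2*x) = x*(x - 4)*(x + 2)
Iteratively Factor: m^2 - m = (m)*(m - 1)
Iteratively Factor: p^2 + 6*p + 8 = (p + 4)*(p + 2)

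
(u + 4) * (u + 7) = u^2 + 11*u + 28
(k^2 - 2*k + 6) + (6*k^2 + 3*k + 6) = 7*k^2 + k + 12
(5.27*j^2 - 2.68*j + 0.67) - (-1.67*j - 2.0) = 5.27*j^2 - 1.01*j + 2.67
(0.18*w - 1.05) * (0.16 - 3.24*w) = -0.5832*w^2 + 3.4308*w - 0.168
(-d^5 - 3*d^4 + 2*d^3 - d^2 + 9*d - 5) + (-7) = -d^5 - 3*d^4 + 2*d^3 - d^2 + 9*d - 12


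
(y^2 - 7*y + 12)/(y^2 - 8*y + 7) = (y^2 - 7*y + 12)/(y^2 - 8*y + 7)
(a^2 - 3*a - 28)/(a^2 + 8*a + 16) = (a - 7)/(a + 4)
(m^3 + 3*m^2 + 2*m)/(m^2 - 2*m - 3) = m*(m + 2)/(m - 3)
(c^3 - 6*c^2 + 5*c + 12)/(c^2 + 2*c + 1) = (c^2 - 7*c + 12)/(c + 1)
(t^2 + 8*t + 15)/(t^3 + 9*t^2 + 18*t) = (t + 5)/(t*(t + 6))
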